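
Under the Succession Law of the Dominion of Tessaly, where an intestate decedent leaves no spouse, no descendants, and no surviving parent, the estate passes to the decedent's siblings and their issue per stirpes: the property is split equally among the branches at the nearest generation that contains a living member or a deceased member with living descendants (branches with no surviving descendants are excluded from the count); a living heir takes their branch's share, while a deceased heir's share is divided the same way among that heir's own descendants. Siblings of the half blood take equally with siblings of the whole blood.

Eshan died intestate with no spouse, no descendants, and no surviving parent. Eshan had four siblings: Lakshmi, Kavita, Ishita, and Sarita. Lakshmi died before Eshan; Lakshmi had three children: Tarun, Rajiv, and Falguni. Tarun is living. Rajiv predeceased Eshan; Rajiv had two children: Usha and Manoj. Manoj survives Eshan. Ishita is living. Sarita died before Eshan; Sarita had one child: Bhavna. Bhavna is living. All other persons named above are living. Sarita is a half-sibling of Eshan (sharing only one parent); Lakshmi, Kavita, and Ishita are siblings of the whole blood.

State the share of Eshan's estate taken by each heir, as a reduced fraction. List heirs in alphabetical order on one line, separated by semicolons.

No spouse, descendants, or parent survives, so the estate passes to Eshan's siblings per stirpes.
Half-blood and whole-blood siblings take equally under the stated rule.
The estate is divided into 4 equal shares of 1/4 among Lakshmi, Kavita, Ishita, Sarita.
Lakshmi predeceased; the 1/4 allotted to Lakshmi's branch passes to Lakshmi's issue by representation.
The 1/4 is divided into 3 equal shares of 1/12 among Tarun, Rajiv, Falguni.
Tarun is living and takes 1/12.
Rajiv predeceased; the 1/12 allotted to Rajiv's branch passes to Rajiv's issue by representation.
The 1/12 is divided into 2 equal shares of 1/24 among Usha, Manoj.
Usha is living and takes 1/24.
Manoj is living and takes 1/24.
Falguni is living and takes 1/12.
Kavita is living and takes 1/4.
Ishita is living and takes 1/4.
Sarita predeceased; the 1/4 allotted to Sarita's branch passes to Sarita's issue by representation.
Bhavna is the sole taker at this level and receives the full 1/4.

Bhavna 1/4; Falguni 1/12; Ishita 1/4; Kavita 1/4; Manoj 1/24; Tarun 1/12; Usha 1/24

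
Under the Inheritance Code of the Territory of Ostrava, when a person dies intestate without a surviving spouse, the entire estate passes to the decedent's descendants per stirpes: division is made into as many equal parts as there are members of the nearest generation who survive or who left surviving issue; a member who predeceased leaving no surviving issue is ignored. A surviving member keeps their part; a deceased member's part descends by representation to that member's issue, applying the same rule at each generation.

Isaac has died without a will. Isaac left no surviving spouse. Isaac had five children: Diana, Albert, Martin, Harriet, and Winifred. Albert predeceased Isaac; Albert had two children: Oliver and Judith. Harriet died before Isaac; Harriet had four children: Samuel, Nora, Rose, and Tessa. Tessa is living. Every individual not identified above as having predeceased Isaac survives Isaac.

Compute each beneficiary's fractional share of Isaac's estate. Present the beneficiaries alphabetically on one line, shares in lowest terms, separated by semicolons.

There is no surviving spouse, so the entire estate passes to Isaac's descendants per stirpes.
The estate is divided into 5 equal shares of 1/5 among Diana, Albert, Martin, Harriet, Winifred.
Diana is living and takes 1/5.
Albert predeceased; the 1/5 allotted to Albert's branch passes to Albert's issue by representation.
The 1/5 is divided into 2 equal shares of 1/10 among Oliver, Judith.
Oliver is living and takes 1/10.
Judith is living and takes 1/10.
Martin is living and takes 1/5.
Harriet predeceased; the 1/5 allotted to Harriet's branch passes to Harriet's issue by representation.
The 1/5 is divided into 4 equal shares of 1/20 among Samuel, Nora, Rose, Tessa.
Samuel is living and takes 1/20.
Nora is living and takes 1/20.
Rose is living and takes 1/20.
Tessa is living and takes 1/20.
Winifred is living and takes 1/5.

Diana 1/5; Judith 1/10; Martin 1/5; Nora 1/20; Oliver 1/10; Rose 1/20; Samuel 1/20; Tessa 1/20; Winifred 1/5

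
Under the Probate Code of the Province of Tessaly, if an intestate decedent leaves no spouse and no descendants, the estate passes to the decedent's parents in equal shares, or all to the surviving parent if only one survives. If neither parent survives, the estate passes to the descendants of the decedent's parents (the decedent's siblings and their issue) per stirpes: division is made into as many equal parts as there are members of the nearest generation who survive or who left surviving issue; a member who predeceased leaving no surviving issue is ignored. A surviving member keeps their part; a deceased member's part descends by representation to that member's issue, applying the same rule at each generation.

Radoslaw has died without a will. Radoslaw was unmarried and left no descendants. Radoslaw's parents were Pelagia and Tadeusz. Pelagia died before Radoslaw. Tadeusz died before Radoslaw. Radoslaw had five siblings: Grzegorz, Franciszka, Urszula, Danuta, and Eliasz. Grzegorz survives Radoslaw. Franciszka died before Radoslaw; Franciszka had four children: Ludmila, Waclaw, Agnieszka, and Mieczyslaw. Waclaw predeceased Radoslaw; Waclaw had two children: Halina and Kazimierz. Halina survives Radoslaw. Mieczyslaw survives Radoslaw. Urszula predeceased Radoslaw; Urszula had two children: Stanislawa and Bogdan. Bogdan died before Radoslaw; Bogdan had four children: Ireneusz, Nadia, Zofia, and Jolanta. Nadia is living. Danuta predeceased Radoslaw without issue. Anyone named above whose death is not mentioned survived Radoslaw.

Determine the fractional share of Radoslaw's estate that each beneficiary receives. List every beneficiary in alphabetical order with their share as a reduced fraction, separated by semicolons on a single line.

Neither parent survives and there are no descendants, so the estate passes to Radoslaw's siblings and their issue per stirpes.
Danuta left no surviving issue, so that branch lapses and is disregarded.
The estate is divided into 4 equal shares of 1/4 among Grzegorz, Franciszka, Urszula, Eliasz.
Grzegorz is living and takes 1/4.
Franciszka predeceased; the 1/4 allotted to Franciszka's branch passes to Franciszka's issue by representation.
The 1/4 is divided into 4 equal shares of 1/16 among Ludmila, Waclaw, Agnieszka, Mieczyslaw.
Ludmila is living and takes 1/16.
Waclaw predeceased; the 1/16 allotted to Waclaw's branch passes to Waclaw's issue by representation.
The 1/16 is divided into 2 equal shares of 1/32 among Halina, Kazimierz.
Halina is living and takes 1/32.
Kazimierz is living and takes 1/32.
Agnieszka is living and takes 1/16.
Mieczyslaw is living and takes 1/16.
Urszula predeceased; the 1/4 allotted to Urszula's branch passes to Urszula's issue by representation.
The 1/4 is divided into 2 equal shares of 1/8 among Stanislawa, Bogdan.
Stanislawa is living and takes 1/8.
Bogdan predeceased; the 1/8 allotted to Bogdan's branch passes to Bogdan's issue by representation.
The 1/8 is divided into 4 equal shares of 1/32 among Ireneusz, Nadia, Zofia, Jolanta.
Ireneusz is living and takes 1/32.
Nadia is living and takes 1/32.
Zofia is living and takes 1/32.
Jolanta is living and takes 1/32.
Eliasz is living and takes 1/4.

Agnieszka 1/16; Eliasz 1/4; Grzegorz 1/4; Halina 1/32; Ireneusz 1/32; Jolanta 1/32; Kazimierz 1/32; Ludmila 1/16; Mieczyslaw 1/16; Nadia 1/32; Stanislawa 1/8; Zofia 1/32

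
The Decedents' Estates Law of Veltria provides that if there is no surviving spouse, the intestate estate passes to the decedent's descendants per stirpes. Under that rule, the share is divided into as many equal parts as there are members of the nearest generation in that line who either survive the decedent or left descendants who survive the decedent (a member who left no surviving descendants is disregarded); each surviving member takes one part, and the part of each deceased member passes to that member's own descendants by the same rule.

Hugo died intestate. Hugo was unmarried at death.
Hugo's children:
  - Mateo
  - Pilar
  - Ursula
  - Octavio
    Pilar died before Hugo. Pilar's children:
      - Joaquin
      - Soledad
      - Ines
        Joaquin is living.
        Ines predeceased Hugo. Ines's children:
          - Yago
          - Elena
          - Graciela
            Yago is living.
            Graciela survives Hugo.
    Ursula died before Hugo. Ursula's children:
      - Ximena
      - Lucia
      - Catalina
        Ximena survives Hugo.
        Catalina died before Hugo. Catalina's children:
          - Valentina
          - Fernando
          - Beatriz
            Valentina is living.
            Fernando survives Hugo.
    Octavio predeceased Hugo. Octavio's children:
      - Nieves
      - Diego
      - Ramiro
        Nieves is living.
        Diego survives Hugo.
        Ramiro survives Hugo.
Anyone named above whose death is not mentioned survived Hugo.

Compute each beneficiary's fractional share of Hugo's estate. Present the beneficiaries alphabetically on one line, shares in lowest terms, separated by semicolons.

Beatriz 1/36; Diego 1/12; Elena 1/36; Fernando 1/36; Graciela 1/36; Joaquin 1/12; Lucia 1/12; Mateo 1/4; Nieves 1/12; Ramiro 1/12; Soledad 1/12; Valentina 1/36; Ximena 1/12; Yago 1/36

There is no surviving spouse, so the entire estate passes to Hugo's descendants per stirpes.
The estate is divided into 4 equal shares of 1/4 among Mateo, Pilar, Ursula, Octavio.
Mateo is living and takes 1/4.
Pilar predeceased; the 1/4 allotted to Pilar's branch passes to Pilar's issue by representation.
The 1/4 is divided into 3 equal shares of 1/12 among Joaquin, Soledad, Ines.
Joaquin is living and takes 1/12.
Soledad is living and takes 1/12.
Ines predeceased; the 1/12 allotted to Ines's branch passes to Ines's issue by representation.
The 1/12 is divided into 3 equal shares of 1/36 among Yago, Elena, Graciela.
Yago is living and takes 1/36.
Elena is living and takes 1/36.
Graciela is living and takes 1/36.
Ursula predeceased; the 1/4 allotted to Ursula's branch passes to Ursula's issue by representation.
The 1/4 is divided into 3 equal shares of 1/12 among Ximena, Lucia, Catalina.
Ximena is living and takes 1/12.
Lucia is living and takes 1/12.
Catalina predeceased; the 1/12 allotted to Catalina's branch passes to Catalina's issue by representation.
The 1/12 is divided into 3 equal shares of 1/36 among Valentina, Fernando, Beatriz.
Valentina is living and takes 1/36.
Fernando is living and takes 1/36.
Beatriz is living and takes 1/36.
Octavio predeceased; the 1/4 allotted to Octavio's branch passes to Octavio's issue by representation.
The 1/4 is divided into 3 equal shares of 1/12 among Nieves, Diego, Ramiro.
Nieves is living and takes 1/12.
Diego is living and takes 1/12.
Ramiro is living and takes 1/12.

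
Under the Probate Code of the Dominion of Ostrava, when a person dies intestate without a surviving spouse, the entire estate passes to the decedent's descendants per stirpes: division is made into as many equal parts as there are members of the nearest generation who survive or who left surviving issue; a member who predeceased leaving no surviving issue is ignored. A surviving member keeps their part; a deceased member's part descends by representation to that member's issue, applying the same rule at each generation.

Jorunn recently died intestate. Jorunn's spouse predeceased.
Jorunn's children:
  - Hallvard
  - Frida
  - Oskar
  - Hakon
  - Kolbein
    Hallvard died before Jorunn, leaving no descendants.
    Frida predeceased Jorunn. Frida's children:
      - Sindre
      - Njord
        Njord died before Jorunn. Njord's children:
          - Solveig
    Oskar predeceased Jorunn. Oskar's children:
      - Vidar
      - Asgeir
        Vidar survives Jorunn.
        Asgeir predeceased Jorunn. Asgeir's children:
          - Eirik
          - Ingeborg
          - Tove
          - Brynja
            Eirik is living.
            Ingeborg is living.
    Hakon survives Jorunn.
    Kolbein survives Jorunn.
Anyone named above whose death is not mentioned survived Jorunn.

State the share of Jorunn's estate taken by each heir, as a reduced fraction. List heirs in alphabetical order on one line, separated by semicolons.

There is no surviving spouse, so the entire estate passes to Jorunn's descendants per stirpes.
Hallvard left no surviving issue, so that branch lapses and is disregarded.
The estate is divided into 4 equal shares of 1/4 among Frida, Oskar, Hakon, Kolbein.
Frida predeceased; the 1/4 allotted to Frida's branch passes to Frida's issue by representation.
The 1/4 is divided into 2 equal shares of 1/8 among Sindre, Njord.
Sindre is living and takes 1/8.
Njord predeceased; the 1/8 allotted to Njord's branch passes to Njord's issue by representation.
Solveig is the sole taker at this level and receives the full 1/8.
Oskar predeceased; the 1/4 allotted to Oskar's branch passes to Oskar's issue by representation.
The 1/4 is divided into 2 equal shares of 1/8 among Vidar, Asgeir.
Vidar is living and takes 1/8.
Asgeir predeceased; the 1/8 allotted to Asgeir's branch passes to Asgeir's issue by representation.
The 1/8 is divided into 4 equal shares of 1/32 among Eirik, Ingeborg, Tove, Brynja.
Eirik is living and takes 1/32.
Ingeborg is living and takes 1/32.
Tove is living and takes 1/32.
Brynja is living and takes 1/32.
Hakon is living and takes 1/4.
Kolbein is living and takes 1/4.

Brynja 1/32; Eirik 1/32; Hakon 1/4; Ingeborg 1/32; Kolbein 1/4; Sindre 1/8; Solveig 1/8; Tove 1/32; Vidar 1/8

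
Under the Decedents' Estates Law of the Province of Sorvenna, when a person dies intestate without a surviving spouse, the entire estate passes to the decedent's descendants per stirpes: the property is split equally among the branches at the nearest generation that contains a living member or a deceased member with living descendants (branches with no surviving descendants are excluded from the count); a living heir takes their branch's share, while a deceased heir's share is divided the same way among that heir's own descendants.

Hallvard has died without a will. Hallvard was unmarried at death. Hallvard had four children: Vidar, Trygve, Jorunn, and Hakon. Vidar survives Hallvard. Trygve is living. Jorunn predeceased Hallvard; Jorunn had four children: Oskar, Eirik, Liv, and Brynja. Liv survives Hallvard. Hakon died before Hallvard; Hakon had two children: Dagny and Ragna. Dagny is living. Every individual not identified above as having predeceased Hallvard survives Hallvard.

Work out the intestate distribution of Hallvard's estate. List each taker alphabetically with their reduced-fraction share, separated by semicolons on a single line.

Brynja 1/16; Dagny 1/8; Eirik 1/16; Liv 1/16; Oskar 1/16; Ragna 1/8; Trygve 1/4; Vidar 1/4

There is no surviving spouse, so the entire estate passes to Hallvard's descendants per stirpes.
The estate is divided into 4 equal shares of 1/4 among Vidar, Trygve, Jorunn, Hakon.
Vidar is living and takes 1/4.
Trygve is living and takes 1/4.
Jorunn predeceased; the 1/4 allotted to Jorunn's branch passes to Jorunn's issue by representation.
The 1/4 is divided into 4 equal shares of 1/16 among Oskar, Eirik, Liv, Brynja.
Oskar is living and takes 1/16.
Eirik is living and takes 1/16.
Liv is living and takes 1/16.
Brynja is living and takes 1/16.
Hakon predeceased; the 1/4 allotted to Hakon's branch passes to Hakon's issue by representation.
The 1/4 is divided into 2 equal shares of 1/8 among Dagny, Ragna.
Dagny is living and takes 1/8.
Ragna is living and takes 1/8.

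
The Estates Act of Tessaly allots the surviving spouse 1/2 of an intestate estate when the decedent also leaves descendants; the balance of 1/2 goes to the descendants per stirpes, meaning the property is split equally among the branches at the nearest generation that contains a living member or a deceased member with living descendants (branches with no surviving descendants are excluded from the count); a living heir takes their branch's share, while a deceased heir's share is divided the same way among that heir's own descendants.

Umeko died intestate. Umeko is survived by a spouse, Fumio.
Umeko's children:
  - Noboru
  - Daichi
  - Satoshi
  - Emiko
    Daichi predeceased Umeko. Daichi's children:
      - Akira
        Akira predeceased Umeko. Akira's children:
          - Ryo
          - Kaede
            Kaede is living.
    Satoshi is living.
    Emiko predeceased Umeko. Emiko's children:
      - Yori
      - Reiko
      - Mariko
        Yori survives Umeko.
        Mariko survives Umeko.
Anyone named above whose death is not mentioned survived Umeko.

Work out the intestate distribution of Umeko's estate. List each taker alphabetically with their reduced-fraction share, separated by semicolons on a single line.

Fumio, as surviving spouse, takes 1/2.
The remaining 1/2 passes to Umeko's descendants per stirpes.
The 1/2 is divided into 4 equal shares of 1/8 among Noboru, Daichi, Satoshi, Emiko.
Noboru is living and takes 1/8.
Daichi predeceased; the 1/8 allotted to Daichi's branch passes to Daichi's issue by representation.
Akira's line is the sole branch at this level, so the full 1/8 passes to Akira's issue by representation.
The 1/8 is divided into 2 equal shares of 1/16 among Ryo, Kaede.
Ryo is living and takes 1/16.
Kaede is living and takes 1/16.
Satoshi is living and takes 1/8.
Emiko predeceased; the 1/8 allotted to Emiko's branch passes to Emiko's issue by representation.
The 1/8 is divided into 3 equal shares of 1/24 among Yori, Reiko, Mariko.
Yori is living and takes 1/24.
Reiko is living and takes 1/24.
Mariko is living and takes 1/24.

Fumio 1/2; Kaede 1/16; Mariko 1/24; Noboru 1/8; Reiko 1/24; Ryo 1/16; Satoshi 1/8; Yori 1/24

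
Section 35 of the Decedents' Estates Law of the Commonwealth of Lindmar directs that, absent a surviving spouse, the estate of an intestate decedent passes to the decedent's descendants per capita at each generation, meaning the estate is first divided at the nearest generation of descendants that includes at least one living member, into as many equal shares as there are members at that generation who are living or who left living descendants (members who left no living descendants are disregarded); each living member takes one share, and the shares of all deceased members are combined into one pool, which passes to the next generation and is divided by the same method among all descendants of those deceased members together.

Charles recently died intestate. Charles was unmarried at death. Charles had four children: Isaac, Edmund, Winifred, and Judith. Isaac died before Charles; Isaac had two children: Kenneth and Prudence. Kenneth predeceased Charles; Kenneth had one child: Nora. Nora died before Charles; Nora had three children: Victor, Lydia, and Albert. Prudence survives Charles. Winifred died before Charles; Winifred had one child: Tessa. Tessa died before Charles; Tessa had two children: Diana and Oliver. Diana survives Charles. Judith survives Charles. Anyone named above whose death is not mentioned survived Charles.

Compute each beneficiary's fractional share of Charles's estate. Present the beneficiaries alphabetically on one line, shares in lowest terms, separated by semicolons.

Albert 1/27; Diana 1/9; Edmund 1/4; Judith 1/4; Lydia 1/27; Oliver 1/9; Prudence 1/6; Victor 1/27

There is no surviving spouse, so the entire estate passes to Charles's descendants per capita at each generation.
At generation 1 (Isaac, Edmund, Winifred, Judith) there are 4 shares of (1)/4 = 1/4 each.
Living: Edmund and Judith — each takes 1/4.
Deceased: Isaac and Winifred. Their combined 1/2 is pooled and carried to generation 2.
At generation 2 (Kenneth, Prudence, Tessa) there are 3 shares of (1/2)/3 = 1/6 each.
Living: Prudence — each takes 1/6.
Deceased: Kenneth and Tessa. Their combined 1/3 is pooled and carried to generation 3.
At generation 3 (Nora, Diana, Oliver) there are 3 shares of (1/3)/3 = 1/9 each.
Living: Diana and Oliver — each takes 1/9.
Deceased: Nora. That 1/9 share is carried to generation 4.
At generation 4 (Victor, Lydia, Albert) there are 3 shares of (1/9)/3 = 1/27 each.
Living: Victor, Lydia, and Albert — each takes 1/27.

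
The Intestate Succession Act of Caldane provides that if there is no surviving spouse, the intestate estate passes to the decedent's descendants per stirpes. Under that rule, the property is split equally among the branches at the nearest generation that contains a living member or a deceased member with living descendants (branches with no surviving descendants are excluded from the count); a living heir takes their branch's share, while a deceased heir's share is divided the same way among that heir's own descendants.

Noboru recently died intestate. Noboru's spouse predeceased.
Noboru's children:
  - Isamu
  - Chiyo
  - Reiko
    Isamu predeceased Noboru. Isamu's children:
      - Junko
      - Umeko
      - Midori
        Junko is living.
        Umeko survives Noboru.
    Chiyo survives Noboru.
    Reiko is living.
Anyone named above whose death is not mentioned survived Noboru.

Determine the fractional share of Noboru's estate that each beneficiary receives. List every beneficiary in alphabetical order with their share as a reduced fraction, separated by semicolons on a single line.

There is no surviving spouse, so the entire estate passes to Noboru's descendants per stirpes.
The estate is divided into 3 equal shares of 1/3 among Isamu, Chiyo, Reiko.
Isamu predeceased; the 1/3 allotted to Isamu's branch passes to Isamu's issue by representation.
The 1/3 is divided into 3 equal shares of 1/9 among Junko, Umeko, Midori.
Junko is living and takes 1/9.
Umeko is living and takes 1/9.
Midori is living and takes 1/9.
Chiyo is living and takes 1/3.
Reiko is living and takes 1/3.

Chiyo 1/3; Junko 1/9; Midori 1/9; Reiko 1/3; Umeko 1/9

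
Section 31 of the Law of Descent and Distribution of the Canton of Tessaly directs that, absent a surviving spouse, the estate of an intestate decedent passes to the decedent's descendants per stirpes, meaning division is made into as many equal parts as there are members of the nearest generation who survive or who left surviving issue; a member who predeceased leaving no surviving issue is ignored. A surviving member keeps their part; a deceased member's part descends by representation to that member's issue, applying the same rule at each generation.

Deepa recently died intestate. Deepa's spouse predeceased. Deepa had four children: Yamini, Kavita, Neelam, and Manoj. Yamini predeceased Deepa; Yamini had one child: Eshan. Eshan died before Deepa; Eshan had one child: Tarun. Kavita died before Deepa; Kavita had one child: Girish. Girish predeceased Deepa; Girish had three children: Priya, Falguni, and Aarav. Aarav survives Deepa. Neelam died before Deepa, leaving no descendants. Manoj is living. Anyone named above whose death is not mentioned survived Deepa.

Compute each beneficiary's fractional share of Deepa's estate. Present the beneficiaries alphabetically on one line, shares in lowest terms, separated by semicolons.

Aarav 1/9; Falguni 1/9; Manoj 1/3; Priya 1/9; Tarun 1/3

There is no surviving spouse, so the entire estate passes to Deepa's descendants per stirpes.
Neelam left no surviving issue, so that branch lapses and is disregarded.
The estate is divided into 3 equal shares of 1/3 among Yamini, Kavita, Manoj.
Yamini predeceased; the 1/3 allotted to Yamini's branch passes to Yamini's issue by representation.
Eshan's line is the sole branch at this level, so the full 1/3 passes to Eshan's issue by representation.
Tarun is the sole taker at this level and receives the full 1/3.
Kavita predeceased; the 1/3 allotted to Kavita's branch passes to Kavita's issue by representation.
Girish's line is the sole branch at this level, so the full 1/3 passes to Girish's issue by representation.
The 1/3 is divided into 3 equal shares of 1/9 among Priya, Falguni, Aarav.
Priya is living and takes 1/9.
Falguni is living and takes 1/9.
Aarav is living and takes 1/9.
Manoj is living and takes 1/3.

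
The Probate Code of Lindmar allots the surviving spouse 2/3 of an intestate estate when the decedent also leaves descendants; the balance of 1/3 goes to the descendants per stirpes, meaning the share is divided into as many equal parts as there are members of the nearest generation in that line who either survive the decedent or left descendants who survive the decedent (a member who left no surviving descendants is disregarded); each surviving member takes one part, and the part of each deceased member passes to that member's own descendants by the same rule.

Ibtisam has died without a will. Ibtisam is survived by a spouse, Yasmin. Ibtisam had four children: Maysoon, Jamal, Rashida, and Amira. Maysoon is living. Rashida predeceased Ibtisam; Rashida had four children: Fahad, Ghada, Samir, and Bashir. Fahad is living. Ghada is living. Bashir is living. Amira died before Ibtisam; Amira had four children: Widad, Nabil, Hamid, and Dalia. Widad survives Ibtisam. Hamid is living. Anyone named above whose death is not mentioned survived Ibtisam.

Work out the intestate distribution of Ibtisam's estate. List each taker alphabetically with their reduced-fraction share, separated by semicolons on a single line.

Bashir 1/48; Dalia 1/48; Fahad 1/48; Ghada 1/48; Hamid 1/48; Jamal 1/12; Maysoon 1/12; Nabil 1/48; Samir 1/48; Widad 1/48; Yasmin 2/3

Yasmin, as surviving spouse, takes 2/3.
The remaining 1/3 passes to Ibtisam's descendants per stirpes.
The 1/3 is divided into 4 equal shares of 1/12 among Maysoon, Jamal, Rashida, Amira.
Maysoon is living and takes 1/12.
Jamal is living and takes 1/12.
Rashida predeceased; the 1/12 allotted to Rashida's branch passes to Rashida's issue by representation.
The 1/12 is divided into 4 equal shares of 1/48 among Fahad, Ghada, Samir, Bashir.
Fahad is living and takes 1/48.
Ghada is living and takes 1/48.
Samir is living and takes 1/48.
Bashir is living and takes 1/48.
Amira predeceased; the 1/12 allotted to Amira's branch passes to Amira's issue by representation.
The 1/12 is divided into 4 equal shares of 1/48 among Widad, Nabil, Hamid, Dalia.
Widad is living and takes 1/48.
Nabil is living and takes 1/48.
Hamid is living and takes 1/48.
Dalia is living and takes 1/48.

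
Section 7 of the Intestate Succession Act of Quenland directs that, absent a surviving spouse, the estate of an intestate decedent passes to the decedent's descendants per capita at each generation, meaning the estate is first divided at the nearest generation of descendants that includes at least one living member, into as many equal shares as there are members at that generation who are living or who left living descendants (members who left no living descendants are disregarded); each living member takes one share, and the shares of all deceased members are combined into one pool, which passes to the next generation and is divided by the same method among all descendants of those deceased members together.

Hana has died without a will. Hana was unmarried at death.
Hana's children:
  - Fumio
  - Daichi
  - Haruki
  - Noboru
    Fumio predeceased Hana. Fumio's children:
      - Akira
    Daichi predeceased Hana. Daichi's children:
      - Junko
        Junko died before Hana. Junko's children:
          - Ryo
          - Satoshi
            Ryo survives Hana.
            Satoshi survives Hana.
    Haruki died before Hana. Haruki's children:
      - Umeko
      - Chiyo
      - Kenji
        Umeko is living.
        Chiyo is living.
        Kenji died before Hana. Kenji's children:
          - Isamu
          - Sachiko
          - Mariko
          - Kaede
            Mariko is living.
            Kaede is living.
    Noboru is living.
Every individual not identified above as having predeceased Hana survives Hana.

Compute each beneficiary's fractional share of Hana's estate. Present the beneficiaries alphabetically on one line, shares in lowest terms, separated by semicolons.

Akira 3/20; Chiyo 3/20; Isamu 1/20; Kaede 1/20; Mariko 1/20; Noboru 1/4; Ryo 1/20; Sachiko 1/20; Satoshi 1/20; Umeko 3/20

There is no surviving spouse, so the entire estate passes to Hana's descendants per capita at each generation.
At generation 1 (Fumio, Daichi, Haruki, Noboru) there are 4 shares of (1)/4 = 1/4 each.
Living: Noboru — each takes 1/4.
Deceased: Fumio, Daichi, and Haruki. Their combined 3/4 is pooled and carried to generation 2.
At generation 2 (Akira, Junko, Umeko, Chiyo, Kenji) there are 5 shares of (3/4)/5 = 3/20 each.
Living: Akira, Umeko, and Chiyo — each takes 3/20.
Deceased: Junko and Kenji. Their combined 3/10 is pooled and carried to generation 3.
At generation 3 (Ryo, Satoshi, Isamu, Sachiko, Mariko, Kaede) there are 6 shares of (3/10)/6 = 1/20 each.
Living: Ryo, Satoshi, Isamu, Sachiko, Mariko, and Kaede — each takes 1/20.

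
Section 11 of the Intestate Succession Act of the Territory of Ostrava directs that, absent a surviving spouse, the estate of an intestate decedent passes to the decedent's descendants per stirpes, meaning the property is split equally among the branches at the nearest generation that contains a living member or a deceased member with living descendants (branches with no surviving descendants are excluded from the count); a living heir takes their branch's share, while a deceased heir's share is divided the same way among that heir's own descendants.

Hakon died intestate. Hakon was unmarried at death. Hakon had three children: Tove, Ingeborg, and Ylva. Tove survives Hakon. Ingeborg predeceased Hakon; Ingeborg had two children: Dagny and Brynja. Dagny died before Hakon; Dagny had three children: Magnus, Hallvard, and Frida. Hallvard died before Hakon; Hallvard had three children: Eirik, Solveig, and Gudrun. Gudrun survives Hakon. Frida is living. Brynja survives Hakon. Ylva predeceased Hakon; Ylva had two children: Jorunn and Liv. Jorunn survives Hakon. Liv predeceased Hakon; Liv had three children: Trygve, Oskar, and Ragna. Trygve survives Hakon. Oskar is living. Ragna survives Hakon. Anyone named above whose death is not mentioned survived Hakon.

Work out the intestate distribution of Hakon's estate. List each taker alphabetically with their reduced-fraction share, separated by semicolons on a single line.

There is no surviving spouse, so the entire estate passes to Hakon's descendants per stirpes.
The estate is divided into 3 equal shares of 1/3 among Tove, Ingeborg, Ylva.
Tove is living and takes 1/3.
Ingeborg predeceased; the 1/3 allotted to Ingeborg's branch passes to Ingeborg's issue by representation.
The 1/3 is divided into 2 equal shares of 1/6 among Dagny, Brynja.
Dagny predeceased; the 1/6 allotted to Dagny's branch passes to Dagny's issue by representation.
The 1/6 is divided into 3 equal shares of 1/18 among Magnus, Hallvard, Frida.
Magnus is living and takes 1/18.
Hallvard predeceased; the 1/18 allotted to Hallvard's branch passes to Hallvard's issue by representation.
The 1/18 is divided into 3 equal shares of 1/54 among Eirik, Solveig, Gudrun.
Eirik is living and takes 1/54.
Solveig is living and takes 1/54.
Gudrun is living and takes 1/54.
Frida is living and takes 1/18.
Brynja is living and takes 1/6.
Ylva predeceased; the 1/3 allotted to Ylva's branch passes to Ylva's issue by representation.
The 1/3 is divided into 2 equal shares of 1/6 among Jorunn, Liv.
Jorunn is living and takes 1/6.
Liv predeceased; the 1/6 allotted to Liv's branch passes to Liv's issue by representation.
The 1/6 is divided into 3 equal shares of 1/18 among Trygve, Oskar, Ragna.
Trygve is living and takes 1/18.
Oskar is living and takes 1/18.
Ragna is living and takes 1/18.

Brynja 1/6; Eirik 1/54; Frida 1/18; Gudrun 1/54; Jorunn 1/6; Magnus 1/18; Oskar 1/18; Ragna 1/18; Solveig 1/54; Tove 1/3; Trygve 1/18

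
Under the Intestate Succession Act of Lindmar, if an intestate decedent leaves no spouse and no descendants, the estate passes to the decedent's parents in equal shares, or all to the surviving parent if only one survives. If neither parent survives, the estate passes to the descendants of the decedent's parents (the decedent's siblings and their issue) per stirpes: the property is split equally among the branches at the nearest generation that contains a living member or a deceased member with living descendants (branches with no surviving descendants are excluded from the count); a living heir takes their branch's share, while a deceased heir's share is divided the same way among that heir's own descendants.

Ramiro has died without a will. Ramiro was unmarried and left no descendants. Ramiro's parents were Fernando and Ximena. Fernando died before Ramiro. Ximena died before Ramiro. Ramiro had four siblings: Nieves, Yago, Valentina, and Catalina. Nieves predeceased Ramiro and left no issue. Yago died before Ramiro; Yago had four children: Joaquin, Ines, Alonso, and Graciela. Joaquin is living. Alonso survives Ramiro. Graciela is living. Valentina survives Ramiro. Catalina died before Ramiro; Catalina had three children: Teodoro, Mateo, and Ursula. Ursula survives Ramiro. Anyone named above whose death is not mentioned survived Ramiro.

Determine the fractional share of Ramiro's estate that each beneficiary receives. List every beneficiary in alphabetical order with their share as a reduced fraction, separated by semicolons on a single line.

Neither parent survives and there are no descendants, so the estate passes to Ramiro's siblings and their issue per stirpes.
Nieves left no surviving issue, so that branch lapses and is disregarded.
The estate is divided into 3 equal shares of 1/3 among Yago, Valentina, Catalina.
Yago predeceased; the 1/3 allotted to Yago's branch passes to Yago's issue by representation.
The 1/3 is divided into 4 equal shares of 1/12 among Joaquin, Ines, Alonso, Graciela.
Joaquin is living and takes 1/12.
Ines is living and takes 1/12.
Alonso is living and takes 1/12.
Graciela is living and takes 1/12.
Valentina is living and takes 1/3.
Catalina predeceased; the 1/3 allotted to Catalina's branch passes to Catalina's issue by representation.
The 1/3 is divided into 3 equal shares of 1/9 among Teodoro, Mateo, Ursula.
Teodoro is living and takes 1/9.
Mateo is living and takes 1/9.
Ursula is living and takes 1/9.

Alonso 1/12; Graciela 1/12; Ines 1/12; Joaquin 1/12; Mateo 1/9; Teodoro 1/9; Ursula 1/9; Valentina 1/3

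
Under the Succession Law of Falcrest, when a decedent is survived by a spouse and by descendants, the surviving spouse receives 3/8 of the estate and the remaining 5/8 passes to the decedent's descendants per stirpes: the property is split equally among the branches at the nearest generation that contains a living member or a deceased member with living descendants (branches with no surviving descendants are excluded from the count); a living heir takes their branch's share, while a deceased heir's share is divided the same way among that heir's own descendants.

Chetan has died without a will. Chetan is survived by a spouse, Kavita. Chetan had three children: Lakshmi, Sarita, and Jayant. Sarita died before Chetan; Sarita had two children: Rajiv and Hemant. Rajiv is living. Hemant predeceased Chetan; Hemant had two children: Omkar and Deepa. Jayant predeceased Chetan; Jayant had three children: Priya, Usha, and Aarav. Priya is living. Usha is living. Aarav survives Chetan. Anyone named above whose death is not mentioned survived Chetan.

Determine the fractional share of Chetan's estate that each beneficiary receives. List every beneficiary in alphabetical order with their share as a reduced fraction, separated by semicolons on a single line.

Aarav 5/72; Deepa 5/96; Kavita 3/8; Lakshmi 5/24; Omkar 5/96; Priya 5/72; Rajiv 5/48; Usha 5/72

Kavita, as surviving spouse, takes 3/8.
The remaining 5/8 passes to Chetan's descendants per stirpes.
The 5/8 is divided into 3 equal shares of 5/24 among Lakshmi, Sarita, Jayant.
Lakshmi is living and takes 5/24.
Sarita predeceased; the 5/24 allotted to Sarita's branch passes to Sarita's issue by representation.
The 5/24 is divided into 2 equal shares of 5/48 among Rajiv, Hemant.
Rajiv is living and takes 5/48.
Hemant predeceased; the 5/48 allotted to Hemant's branch passes to Hemant's issue by representation.
The 5/48 is divided into 2 equal shares of 5/96 among Omkar, Deepa.
Omkar is living and takes 5/96.
Deepa is living and takes 5/96.
Jayant predeceased; the 5/24 allotted to Jayant's branch passes to Jayant's issue by representation.
The 5/24 is divided into 3 equal shares of 5/72 among Priya, Usha, Aarav.
Priya is living and takes 5/72.
Usha is living and takes 5/72.
Aarav is living and takes 5/72.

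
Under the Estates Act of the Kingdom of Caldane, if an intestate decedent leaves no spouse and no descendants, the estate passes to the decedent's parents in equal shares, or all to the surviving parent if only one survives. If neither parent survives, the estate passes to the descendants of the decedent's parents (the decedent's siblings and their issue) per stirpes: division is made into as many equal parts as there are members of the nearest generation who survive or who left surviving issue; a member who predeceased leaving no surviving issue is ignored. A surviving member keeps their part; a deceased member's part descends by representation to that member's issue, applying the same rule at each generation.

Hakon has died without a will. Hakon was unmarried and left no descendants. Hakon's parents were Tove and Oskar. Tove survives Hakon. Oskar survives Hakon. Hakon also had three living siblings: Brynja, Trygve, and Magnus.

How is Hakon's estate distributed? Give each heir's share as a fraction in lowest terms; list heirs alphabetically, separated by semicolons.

Oskar 1/2; Tove 1/2

Both parents survive, so Tove and Oskar each take 1/2. The siblings take nothing because a surviving parent has priority.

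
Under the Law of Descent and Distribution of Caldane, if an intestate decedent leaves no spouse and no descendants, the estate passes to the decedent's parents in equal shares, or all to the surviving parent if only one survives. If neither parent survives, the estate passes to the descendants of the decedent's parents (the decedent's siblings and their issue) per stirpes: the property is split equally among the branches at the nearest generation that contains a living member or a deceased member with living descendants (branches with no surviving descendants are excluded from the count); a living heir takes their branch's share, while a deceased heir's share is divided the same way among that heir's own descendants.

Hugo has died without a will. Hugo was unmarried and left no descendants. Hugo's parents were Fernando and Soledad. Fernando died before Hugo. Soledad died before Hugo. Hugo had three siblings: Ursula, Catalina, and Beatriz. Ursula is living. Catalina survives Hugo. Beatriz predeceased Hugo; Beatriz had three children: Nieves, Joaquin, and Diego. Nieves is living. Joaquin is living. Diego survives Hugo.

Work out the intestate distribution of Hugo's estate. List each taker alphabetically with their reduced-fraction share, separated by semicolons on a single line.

Catalina 1/3; Diego 1/9; Joaquin 1/9; Nieves 1/9; Ursula 1/3

Neither parent survives and there are no descendants, so the estate passes to Hugo's siblings and their issue per stirpes.
The estate is divided into 3 equal shares of 1/3 among Ursula, Catalina, Beatriz.
Ursula is living and takes 1/3.
Catalina is living and takes 1/3.
Beatriz predeceased; the 1/3 allotted to Beatriz's branch passes to Beatriz's issue by representation.
The 1/3 is divided into 3 equal shares of 1/9 among Nieves, Joaquin, Diego.
Nieves is living and takes 1/9.
Joaquin is living and takes 1/9.
Diego is living and takes 1/9.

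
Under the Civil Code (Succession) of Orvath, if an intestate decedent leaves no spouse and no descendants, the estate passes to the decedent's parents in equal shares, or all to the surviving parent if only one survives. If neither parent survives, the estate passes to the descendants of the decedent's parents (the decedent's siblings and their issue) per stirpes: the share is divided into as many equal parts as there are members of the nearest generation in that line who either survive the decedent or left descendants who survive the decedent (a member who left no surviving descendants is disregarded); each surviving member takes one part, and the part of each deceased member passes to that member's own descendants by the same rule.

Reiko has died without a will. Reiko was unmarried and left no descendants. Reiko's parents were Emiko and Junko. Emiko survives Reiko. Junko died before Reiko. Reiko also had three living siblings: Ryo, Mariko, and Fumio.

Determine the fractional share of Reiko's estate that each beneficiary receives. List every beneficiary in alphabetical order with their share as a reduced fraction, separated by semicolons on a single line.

Emiko 1

Only one parent, Emiko, survives, so Emiko takes the entire estate. The siblings take nothing because a surviving parent has priority.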